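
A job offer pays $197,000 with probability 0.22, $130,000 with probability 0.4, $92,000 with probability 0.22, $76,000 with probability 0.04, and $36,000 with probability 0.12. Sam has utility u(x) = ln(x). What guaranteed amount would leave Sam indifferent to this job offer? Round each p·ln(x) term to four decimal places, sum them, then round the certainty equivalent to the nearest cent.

$110,757.68

E[u] = 0.22·ln(197000) + 0.4·ln(130000) + 0.22·ln(92000) + 0.04·ln(76000) + 0.12·ln(36000) = 2.6820 + 4.7101 + 2.5145 + 0.4495 + 1.2590 = 11.6151
CE = e^11.6151 ≈ 110757.68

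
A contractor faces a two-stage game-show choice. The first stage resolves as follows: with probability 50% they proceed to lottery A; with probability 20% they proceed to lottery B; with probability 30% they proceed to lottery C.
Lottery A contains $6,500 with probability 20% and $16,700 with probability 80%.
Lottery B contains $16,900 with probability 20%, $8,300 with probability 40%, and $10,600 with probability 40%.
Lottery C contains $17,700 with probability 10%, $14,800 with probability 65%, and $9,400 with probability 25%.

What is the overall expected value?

EV(A) = 0.2 × 6500 + 0.8 × 16700 = 1300 + 13360 = 14660
EV(B) = 0.2 × 16900 + 0.4 × 8300 + 0.4 × 10600 = 3380 + 3320 + 4240 = 10940
EV(C) = 0.1 × 17700 + 0.65 × 14800 + 0.25 × 9400 = 1770 + 9620 + 2350 = 13740
Overall = 0.5 × 14660 + 0.2 × 10940 + 0.3 × 13740 = 7330 + 2188 + 4122 = 13640

$13,640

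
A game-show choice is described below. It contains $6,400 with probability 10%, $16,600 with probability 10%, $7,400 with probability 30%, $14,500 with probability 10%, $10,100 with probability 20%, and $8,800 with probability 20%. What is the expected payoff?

$9,750

EV = 0.1 × 6400 + 0.1 × 16600 + 0.3 × 7400 + 0.1 × 14500 + 0.2 × 10100 + 0.2 × 8800 = 640 + 1660 + 2220 + 1450 + 2020 + 1760 = 9750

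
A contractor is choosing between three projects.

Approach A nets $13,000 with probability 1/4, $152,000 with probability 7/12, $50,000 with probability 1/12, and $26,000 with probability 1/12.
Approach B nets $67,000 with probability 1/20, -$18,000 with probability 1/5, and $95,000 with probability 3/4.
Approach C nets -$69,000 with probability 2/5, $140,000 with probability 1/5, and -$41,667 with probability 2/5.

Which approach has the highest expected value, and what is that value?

Approach A ($98,250)

Approach A = 1/4 × 13000 + 7/12 × 152000 + 1/12 × 50000 + 1/12 × 26000 = 3250 + 88666.6667 + 4166.6667 + 2166.6667 = 98250
Approach B = 1/20 × 67000 + 1/5 × (-18000) + 3/4 × 95000 = 3350 − 3600 + 71250 = 71000
Approach C = 2/5 × (-69000) + 1/5 × 140000 + 2/5 × (-41667) = -27600 + 28000 − 16666.8 = -16266.8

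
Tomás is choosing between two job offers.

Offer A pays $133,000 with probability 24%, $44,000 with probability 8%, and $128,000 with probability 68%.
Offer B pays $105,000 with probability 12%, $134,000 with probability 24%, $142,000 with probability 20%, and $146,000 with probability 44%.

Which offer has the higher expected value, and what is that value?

Offer B ($137,400)

Offer A = 0.24 × 133000 + 0.08 × 44000 + 0.68 × 128000 = 31920 + 3520 + 87040 = 122480
Offer B = 0.12 × 105000 + 0.24 × 134000 + 0.2 × 142000 + 0.44 × 146000 = 12600 + 32160 + 28400 + 64240 = 137400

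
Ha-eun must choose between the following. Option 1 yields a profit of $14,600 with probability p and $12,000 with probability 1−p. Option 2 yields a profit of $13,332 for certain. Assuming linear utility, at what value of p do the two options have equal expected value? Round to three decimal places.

p·14600 + (1−p)·12000 = 13332
2600p + 12000 = 13332
p = (13332 − 12000) / 2600

p = 0.512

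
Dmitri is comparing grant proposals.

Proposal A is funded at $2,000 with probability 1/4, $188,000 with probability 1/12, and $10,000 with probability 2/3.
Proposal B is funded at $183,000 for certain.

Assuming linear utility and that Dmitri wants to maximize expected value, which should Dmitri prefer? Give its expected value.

Proposal A = 1/4 × 2000 + 1/12 × 188000 + 2/3 × 10000 = 500 + 15666.6667 + 6666.6667 = 22833.3333
Proposal B: 183000 (certain)

Proposal B ($183,000)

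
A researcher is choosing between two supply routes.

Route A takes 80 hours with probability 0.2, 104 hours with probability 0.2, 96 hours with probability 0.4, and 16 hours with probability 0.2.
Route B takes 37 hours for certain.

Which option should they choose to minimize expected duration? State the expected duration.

Route A = 0.2 × 80 + 0.2 × 104 + 0.4 × 96 + 0.2 × 16 = 16 + 20.8 + 38.4 + 3.2 = 78.4
Route B: 37 (certain)

Route B (37 hours)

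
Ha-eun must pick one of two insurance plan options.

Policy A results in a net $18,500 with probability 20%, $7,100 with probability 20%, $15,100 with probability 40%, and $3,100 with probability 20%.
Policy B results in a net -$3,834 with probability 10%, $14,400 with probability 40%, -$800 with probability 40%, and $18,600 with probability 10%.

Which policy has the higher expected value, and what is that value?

Policy A = 0.2 × 18500 + 0.2 × 7100 + 0.4 × 15100 + 0.2 × 3100 = 3700 + 1420 + 6040 + 620 = 11780
Policy B = 0.1 × (-3834) + 0.4 × 14400 + 0.4 × (-800) + 0.1 × 18600 = -383.4 + 5760 − 320 + 1860 = 6916.6

Policy A ($11,780)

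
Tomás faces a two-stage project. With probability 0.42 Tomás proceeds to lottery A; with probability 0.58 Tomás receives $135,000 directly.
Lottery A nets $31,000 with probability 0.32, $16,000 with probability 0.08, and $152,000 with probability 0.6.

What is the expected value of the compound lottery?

EV(A) = 0.32 × 31000 + 0.08 × 16000 + 0.6 × 152000 = 9920 + 1280 + 91200 = 102400
Branch B: 135000 (certain)
Overall = 0.42 × 102400 + 0.58 × 135000 = 43008 + 78300 = 121308

$121,308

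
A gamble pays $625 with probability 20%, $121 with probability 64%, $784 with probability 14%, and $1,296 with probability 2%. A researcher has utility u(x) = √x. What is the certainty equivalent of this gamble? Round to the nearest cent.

$278.22

E[u] = 0.2·√625 + 0.64·√121 + 0.14·√784 + 0.02·√1296 = 0.2·25 + 0.64·11 + 0.14·28 + 0.02·36 = 16.68
CE = (16.68)² = 278.2224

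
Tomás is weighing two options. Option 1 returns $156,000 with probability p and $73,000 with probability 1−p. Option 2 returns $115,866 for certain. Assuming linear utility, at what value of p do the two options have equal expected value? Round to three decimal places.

p = 0.516

p·156000 + (1−p)·73000 = 115866
83000p + 73000 = 115866
p = (115866 − 73000) / 83000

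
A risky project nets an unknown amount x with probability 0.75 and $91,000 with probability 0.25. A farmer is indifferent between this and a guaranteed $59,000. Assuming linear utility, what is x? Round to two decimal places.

x = $48,333.33

0.75·x + 0.25·91000 = 59000
0.75·x = 59000 − 22750 = 36250
x = 36250 / 0.75 = 48333.3333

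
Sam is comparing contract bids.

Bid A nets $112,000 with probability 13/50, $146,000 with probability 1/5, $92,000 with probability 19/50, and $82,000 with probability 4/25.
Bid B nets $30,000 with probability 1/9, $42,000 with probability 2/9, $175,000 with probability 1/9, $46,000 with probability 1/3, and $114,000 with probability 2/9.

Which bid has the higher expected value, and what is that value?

Bid A ($106,400)

Bid A = 13/50 × 112000 + 1/5 × 146000 + 19/50 × 92000 + 4/25 × 82000 = 29120 + 29200 + 34960 + 13120 = 106400
Bid B = 1/9 × 30000 + 2/9 × 42000 + 1/9 × 175000 + 1/3 × 46000 + 2/9 × 114000 = 3333.3333 + 9333.3333 + 19444.4444 + 15333.3333 + 25333.3333 = 72777.7778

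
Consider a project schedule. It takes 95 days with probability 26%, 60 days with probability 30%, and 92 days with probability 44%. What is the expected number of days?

EV = 0.26 × 95 + 0.3 × 60 + 0.44 × 92 = 24.7 + 18 + 40.48 = 83.18

83.18 days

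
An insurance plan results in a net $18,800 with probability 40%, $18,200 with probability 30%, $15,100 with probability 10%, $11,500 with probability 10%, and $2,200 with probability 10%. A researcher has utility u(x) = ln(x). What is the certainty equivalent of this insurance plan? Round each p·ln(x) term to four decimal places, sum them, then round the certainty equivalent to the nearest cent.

E[u] = 0.4·ln(18800) + 0.3·ln(18200) + 0.1·ln(15100) + 0.1·ln(11500) + 0.1·ln(2200) = 3.9366 + 2.9428 + 0.9622 + 0.9350 + 0.7696 = 9.5462
CE = e^9.5462 ≈ 13991.43

$13,991.43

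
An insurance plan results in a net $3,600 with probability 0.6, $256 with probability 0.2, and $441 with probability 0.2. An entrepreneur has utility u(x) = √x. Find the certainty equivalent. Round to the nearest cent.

$1,883.56

E[u] = 0.6·√3600 + 0.2·√256 + 0.2·√441 = 0.6·60 + 0.2·16 + 0.2·21 = 43.4
CE = (43.4)² = 1883.56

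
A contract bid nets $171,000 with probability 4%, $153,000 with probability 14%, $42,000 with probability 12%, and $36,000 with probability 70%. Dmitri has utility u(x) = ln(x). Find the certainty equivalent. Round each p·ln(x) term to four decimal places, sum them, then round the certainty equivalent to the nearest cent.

E[u] = 0.04·ln(171000) + 0.14·ln(153000) + 0.12·ln(42000) + 0.7·ln(36000) = 0.4820 + 1.6713 + 1.2775 + 7.3439 = 10.7747
CE = e^10.7747 ≈ 47796.13

$47,796.13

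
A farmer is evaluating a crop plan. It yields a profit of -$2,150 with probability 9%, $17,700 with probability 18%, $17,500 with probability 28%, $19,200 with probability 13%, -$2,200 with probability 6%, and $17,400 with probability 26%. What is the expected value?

EV = 0.09 × (-2150) + 0.18 × 17700 + 0.28 × 17500 + 0.13 × 19200 + 0.06 × (-2200) + 0.26 × 17400 = -193.5 + 3186 + 4900 + 2496 − 132 + 4524 = 14780.5

$14,780.50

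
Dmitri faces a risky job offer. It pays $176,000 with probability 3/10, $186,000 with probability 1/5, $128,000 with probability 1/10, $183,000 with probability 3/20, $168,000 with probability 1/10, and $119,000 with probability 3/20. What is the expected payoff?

$164,900

EV = 3/10 × 176000 + 1/5 × 186000 + 1/10 × 128000 + 3/20 × 183000 + 1/10 × 168000 + 3/20 × 119000 = 52800 + 37200 + 12800 + 27450 + 16800 + 17850 = 164900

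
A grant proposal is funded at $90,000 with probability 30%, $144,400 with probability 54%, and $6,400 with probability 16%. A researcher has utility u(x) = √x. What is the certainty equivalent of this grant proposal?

$94,864

E[u] = 0.3·√90000 + 0.54·√144400 + 0.16·√6400 = 0.3·300 + 0.54·380 + 0.16·80 = 308
CE = (308)² = 94864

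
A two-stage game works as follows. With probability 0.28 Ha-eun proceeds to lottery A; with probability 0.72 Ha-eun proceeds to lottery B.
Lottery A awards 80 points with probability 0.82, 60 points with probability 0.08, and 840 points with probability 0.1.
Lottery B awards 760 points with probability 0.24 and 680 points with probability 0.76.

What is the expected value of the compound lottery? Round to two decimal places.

546.66 points

EV(A) = 0.82 × 80 + 0.08 × 60 + 0.1 × 840 = 65.6 + 4.8 + 84 = 154.4
EV(B) = 0.24 × 760 + 0.76 × 680 = 182.4 + 516.8 = 699.2
Overall = 0.28 × 154.4 + 0.72 × 699.2 = 43.232 + 503.424 = 546.656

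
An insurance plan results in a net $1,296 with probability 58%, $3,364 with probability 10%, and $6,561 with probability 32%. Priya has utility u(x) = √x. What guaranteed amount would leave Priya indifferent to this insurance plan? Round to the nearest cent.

$2,766.76

E[u] = 0.58·√1296 + 0.1·√3364 + 0.32·√6561 = 0.58·36 + 0.1·58 + 0.32·81 = 52.6
CE = (52.6)² = 2766.76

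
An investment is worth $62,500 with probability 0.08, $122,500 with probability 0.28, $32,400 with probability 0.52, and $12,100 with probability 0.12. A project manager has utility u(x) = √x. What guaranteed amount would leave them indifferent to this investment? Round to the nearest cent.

$50,535.04

E[u] = 0.08·√62500 + 0.28·√122500 + 0.52·√32400 + 0.12·√12100 = 0.08·250 + 0.28·350 + 0.52·180 + 0.12·110 = 224.8
CE = (224.8)² = 50535.04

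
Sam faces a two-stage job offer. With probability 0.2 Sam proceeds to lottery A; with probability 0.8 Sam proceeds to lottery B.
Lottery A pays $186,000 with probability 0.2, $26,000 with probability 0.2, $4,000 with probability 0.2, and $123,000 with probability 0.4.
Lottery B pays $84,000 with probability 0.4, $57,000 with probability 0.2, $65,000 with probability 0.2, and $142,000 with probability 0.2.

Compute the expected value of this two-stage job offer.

EV(A) = 0.2 × 186000 + 0.2 × 26000 + 0.2 × 4000 + 0.4 × 123000 = 37200 + 5200 + 800 + 49200 = 92400
EV(B) = 0.4 × 84000 + 0.2 × 57000 + 0.2 × 65000 + 0.2 × 142000 = 33600 + 11400 + 13000 + 28400 = 86400
Overall = 0.2 × 92400 + 0.8 × 86400 = 18480 + 69120 = 87600

$87,600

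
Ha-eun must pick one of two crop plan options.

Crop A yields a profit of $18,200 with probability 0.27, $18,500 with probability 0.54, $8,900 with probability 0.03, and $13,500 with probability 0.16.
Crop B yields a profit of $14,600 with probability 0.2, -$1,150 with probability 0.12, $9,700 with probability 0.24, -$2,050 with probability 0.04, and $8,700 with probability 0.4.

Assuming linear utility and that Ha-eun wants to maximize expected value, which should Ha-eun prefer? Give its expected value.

Crop A ($17,331)

Crop A = 0.27 × 18200 + 0.54 × 18500 + 0.03 × 8900 + 0.16 × 13500 = 4914 + 9990 + 267 + 2160 = 17331
Crop B = 0.2 × 14600 + 0.12 × (-1150) + 0.24 × 9700 + 0.04 × (-2050) + 0.4 × 8700 = 2920 − 138 + 2328 − 82 + 3480 = 8508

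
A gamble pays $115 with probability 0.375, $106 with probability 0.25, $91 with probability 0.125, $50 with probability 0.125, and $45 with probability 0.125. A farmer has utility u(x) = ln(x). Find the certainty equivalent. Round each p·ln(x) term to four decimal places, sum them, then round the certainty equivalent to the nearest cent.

E[u] = 0.375·ln(115) + 0.25·ln(106) + 0.125·ln(91) + 0.125·ln(50) + 0.125·ln(45) = 1.7793 + 1.1659 + 0.5639 + 0.4890 + 0.4758 = 4.4739
CE = e^4.4739 ≈ 87.70

$87.70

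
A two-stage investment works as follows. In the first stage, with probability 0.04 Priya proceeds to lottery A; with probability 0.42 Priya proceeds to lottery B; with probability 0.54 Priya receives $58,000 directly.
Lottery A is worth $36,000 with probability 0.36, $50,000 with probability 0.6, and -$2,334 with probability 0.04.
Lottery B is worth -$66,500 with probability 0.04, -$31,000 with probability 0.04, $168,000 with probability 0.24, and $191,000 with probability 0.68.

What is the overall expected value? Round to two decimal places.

$102,880.67

EV(A) = 0.36 × 36000 + 0.6 × 50000 + 0.04 × (-2334) = 12960 + 30000 − 93.36 = 42866.64
EV(B) = 0.04 × (-66500) + 0.04 × (-31000) + 0.24 × 168000 + 0.68 × 191000 = -2660 − 1240 + 40320 + 129880 = 166300
Branch C: 58000 (certain)
Overall = 0.04 × 42866.64 + 0.42 × 166300 + 0.54 × 58000 = 1714.6656 + 69846 + 31320 = 102880.6656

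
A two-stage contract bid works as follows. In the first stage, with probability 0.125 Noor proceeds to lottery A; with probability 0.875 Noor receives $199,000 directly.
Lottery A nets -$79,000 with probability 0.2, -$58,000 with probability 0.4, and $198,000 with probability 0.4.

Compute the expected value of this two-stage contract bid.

$179,150

EV(A) = 0.2 × (-79000) + 0.4 × (-58000) + 0.4 × 198000 = -15800 − 23200 + 79200 = 40200
Branch B: 199000 (certain)
Overall = 0.125 × 40200 + 0.875 × 199000 = 5025 + 174125 = 179150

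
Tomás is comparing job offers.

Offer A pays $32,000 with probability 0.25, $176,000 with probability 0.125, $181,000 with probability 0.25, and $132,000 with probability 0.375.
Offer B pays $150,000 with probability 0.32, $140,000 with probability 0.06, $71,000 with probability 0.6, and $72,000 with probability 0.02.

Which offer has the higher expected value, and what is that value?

Offer A ($124,750)

Offer A = 0.25 × 32000 + 0.125 × 176000 + 0.25 × 181000 + 0.375 × 132000 = 8000 + 22000 + 45250 + 49500 = 124750
Offer B = 0.32 × 150000 + 0.06 × 140000 + 0.6 × 71000 + 0.02 × 72000 = 48000 + 8400 + 42600 + 1440 = 100440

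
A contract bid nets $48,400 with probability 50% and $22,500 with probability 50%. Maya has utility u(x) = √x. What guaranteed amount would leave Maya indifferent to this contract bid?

$34,225

E[u] = 0.5·√48400 + 0.5·√22500 = 0.5·220 + 0.5·150 = 185
CE = (185)² = 34225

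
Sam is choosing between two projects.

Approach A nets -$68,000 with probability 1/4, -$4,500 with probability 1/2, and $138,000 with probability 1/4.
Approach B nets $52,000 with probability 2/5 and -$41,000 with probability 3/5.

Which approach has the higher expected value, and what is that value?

Approach A = 1/4 × (-68000) + 1/2 × (-4500) + 1/4 × 138000 = -17000 − 2250 + 34500 = 15250
Approach B = 2/5 × 52000 + 3/5 × (-41000) = 20800 − 24600 = -3800

Approach A ($15,250)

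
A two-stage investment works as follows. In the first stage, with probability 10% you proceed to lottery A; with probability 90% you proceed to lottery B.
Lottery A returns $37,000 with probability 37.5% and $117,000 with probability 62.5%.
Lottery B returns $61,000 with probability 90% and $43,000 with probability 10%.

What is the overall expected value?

$61,980

EV(A) = 0.375 × 37000 + 0.625 × 117000 = 13875 + 73125 = 87000
EV(B) = 0.9 × 61000 + 0.1 × 43000 = 54900 + 4300 = 59200
Overall = 0.1 × 87000 + 0.9 × 59200 = 8700 + 53280 = 61980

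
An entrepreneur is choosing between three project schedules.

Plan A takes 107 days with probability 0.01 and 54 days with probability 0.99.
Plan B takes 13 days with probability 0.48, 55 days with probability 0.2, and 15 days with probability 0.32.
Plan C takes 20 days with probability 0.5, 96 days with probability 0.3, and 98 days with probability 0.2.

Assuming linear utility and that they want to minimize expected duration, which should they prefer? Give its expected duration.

Plan A = 0.01 × 107 + 0.99 × 54 = 1.07 + 53.46 = 54.53
Plan B = 0.48 × 13 + 0.2 × 55 + 0.32 × 15 = 6.24 + 11 + 4.8 = 22.04
Plan C = 0.5 × 20 + 0.3 × 96 + 0.2 × 98 = 10 + 28.8 + 19.6 = 58.4

Plan B (22.04 days)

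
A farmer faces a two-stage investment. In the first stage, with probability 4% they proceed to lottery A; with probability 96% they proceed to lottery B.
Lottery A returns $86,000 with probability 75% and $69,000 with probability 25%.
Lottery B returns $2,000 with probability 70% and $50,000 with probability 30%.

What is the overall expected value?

$19,014

EV(A) = 0.75 × 86000 + 0.25 × 69000 = 64500 + 17250 = 81750
EV(B) = 0.7 × 2000 + 0.3 × 50000 = 1400 + 15000 = 16400
Overall = 0.04 × 81750 + 0.96 × 16400 = 3270 + 15744 = 19014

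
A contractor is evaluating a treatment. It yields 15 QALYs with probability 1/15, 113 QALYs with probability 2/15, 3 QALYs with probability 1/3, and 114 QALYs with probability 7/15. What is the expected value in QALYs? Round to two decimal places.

70.27 QALYs

EV = 1/15 × 15 + 2/15 × 113 + 1/3 × 3 + 7/15 × 114 = 1 + 15.0667 + 1 + 53.2 = 70.2667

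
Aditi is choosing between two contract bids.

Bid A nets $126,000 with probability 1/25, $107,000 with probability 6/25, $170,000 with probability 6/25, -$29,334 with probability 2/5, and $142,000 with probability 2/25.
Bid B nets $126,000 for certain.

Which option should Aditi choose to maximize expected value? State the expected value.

Bid A = 1/25 × 126000 + 6/25 × 107000 + 6/25 × 170000 + 2/5 × (-29334) + 2/25 × 142000 = 5040 + 25680 + 40800 − 11733.6 + 11360 = 71146.4
Bid B: 126000 (certain)

Bid B ($126,000)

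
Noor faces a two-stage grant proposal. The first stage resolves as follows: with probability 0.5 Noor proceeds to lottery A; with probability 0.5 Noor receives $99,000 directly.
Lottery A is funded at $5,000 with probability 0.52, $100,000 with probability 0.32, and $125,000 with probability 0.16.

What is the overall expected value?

EV(A) = 0.52 × 5000 + 0.32 × 100000 + 0.16 × 125000 = 2600 + 32000 + 20000 = 54600
Branch B: 99000 (certain)
Overall = 0.5 × 54600 + 0.5 × 99000 = 27300 + 49500 = 76800

$76,800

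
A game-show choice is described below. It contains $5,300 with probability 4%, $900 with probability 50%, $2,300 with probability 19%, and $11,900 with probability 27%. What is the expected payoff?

$4,312

EV = 0.04 × 5300 + 0.5 × 900 + 0.19 × 2300 + 0.27 × 11900 = 212 + 450 + 437 + 3213 = 4312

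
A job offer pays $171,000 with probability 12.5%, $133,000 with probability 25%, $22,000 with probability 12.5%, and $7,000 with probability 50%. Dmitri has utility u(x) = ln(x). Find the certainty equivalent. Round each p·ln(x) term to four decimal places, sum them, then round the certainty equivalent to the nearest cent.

$25,142.12

E[u] = 0.125·ln(171000) + 0.25·ln(133000) + 0.125·ln(22000) + 0.5·ln(7000) = 1.5062 + 2.9495 + 1.2498 + 4.4268 = 10.1323
CE = e^10.1323 ≈ 25142.12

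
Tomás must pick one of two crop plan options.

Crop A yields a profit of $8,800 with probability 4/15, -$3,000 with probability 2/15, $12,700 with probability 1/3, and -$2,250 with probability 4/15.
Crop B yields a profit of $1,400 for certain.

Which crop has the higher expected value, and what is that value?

Crop A = 4/15 × 8800 + 2/15 × (-3000) + 1/3 × 12700 + 4/15 × (-2250) = 2346.6667 − 400 + 4233.3333 − 600 = 5580
Crop B: 1400 (certain)

Crop A ($5,580)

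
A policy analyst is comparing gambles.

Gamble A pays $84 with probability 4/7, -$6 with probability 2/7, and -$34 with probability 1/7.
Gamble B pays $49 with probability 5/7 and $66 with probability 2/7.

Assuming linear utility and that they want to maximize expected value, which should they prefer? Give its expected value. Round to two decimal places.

Gamble B ($53.86)

Gamble A = 4/7 × 84 + 2/7 × (-6) + 1/7 × (-34) = 48 − 1.7143 − 4.8571 = 41.4286
Gamble B = 5/7 × 49 + 2/7 × 66 = 35 + 18.8571 = 53.8571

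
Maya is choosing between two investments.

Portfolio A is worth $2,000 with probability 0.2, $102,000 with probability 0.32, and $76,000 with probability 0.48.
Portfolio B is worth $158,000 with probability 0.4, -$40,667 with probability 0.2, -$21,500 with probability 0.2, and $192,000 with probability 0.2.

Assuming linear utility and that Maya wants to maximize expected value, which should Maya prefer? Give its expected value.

Portfolio A = 0.2 × 2000 + 0.32 × 102000 + 0.48 × 76000 = 400 + 32640 + 36480 = 69520
Portfolio B = 0.4 × 158000 + 0.2 × (-40667) + 0.2 × (-21500) + 0.2 × 192000 = 63200 − 8133.4 − 4300 + 38400 = 89166.6

Portfolio B ($89,166.60)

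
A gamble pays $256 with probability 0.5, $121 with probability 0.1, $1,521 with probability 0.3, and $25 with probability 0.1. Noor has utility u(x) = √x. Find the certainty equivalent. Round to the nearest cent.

E[u] = 0.5·√256 + 0.1·√121 + 0.3·√1521 + 0.1·√25 = 0.5·16 + 0.1·11 + 0.3·39 + 0.1·5 = 21.3
CE = (21.3)² = 453.69

$453.69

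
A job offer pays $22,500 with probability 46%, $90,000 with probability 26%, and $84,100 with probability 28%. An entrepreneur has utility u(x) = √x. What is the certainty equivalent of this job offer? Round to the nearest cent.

$52,075.24

E[u] = 0.46·√22500 + 0.26·√90000 + 0.28·√84100 = 0.46·150 + 0.26·300 + 0.28·290 = 228.2
CE = (228.2)² = 52075.24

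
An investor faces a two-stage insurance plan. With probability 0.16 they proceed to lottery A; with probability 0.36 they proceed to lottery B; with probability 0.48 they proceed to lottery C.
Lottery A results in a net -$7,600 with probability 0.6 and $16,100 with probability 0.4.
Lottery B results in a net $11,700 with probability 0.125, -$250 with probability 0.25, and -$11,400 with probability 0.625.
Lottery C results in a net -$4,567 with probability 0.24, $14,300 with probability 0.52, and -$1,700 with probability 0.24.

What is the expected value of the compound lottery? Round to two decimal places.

EV(A) = 0.6 × (-7600) + 0.4 × 16100 = -4560 + 6440 = 1880
EV(B) = 0.125 × 11700 + 0.25 × (-250) + 0.625 × (-11400) = 1462.5 − 62.5 − 7125 = -5725
EV(C) = 0.24 × (-4567) + 0.52 × 14300 + 0.24 × (-1700) = -1096.08 + 7436 − 408 = 5931.92
Overall = 0.16 × 1880 + 0.36 × (-5725) + 0.48 × 5931.92 = 300.8 − 2061 + 2847.3216 = 1087.1216

$1,087.12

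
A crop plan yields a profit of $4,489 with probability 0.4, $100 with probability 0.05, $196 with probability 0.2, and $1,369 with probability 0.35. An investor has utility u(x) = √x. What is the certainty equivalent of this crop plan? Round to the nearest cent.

$1,853.30

E[u] = 0.4·√4489 + 0.05·√100 + 0.2·√196 + 0.35·√1369 = 0.4·67 + 0.05·10 + 0.2·14 + 0.35·37 = 43.05
CE = (43.05)² = 1853.3025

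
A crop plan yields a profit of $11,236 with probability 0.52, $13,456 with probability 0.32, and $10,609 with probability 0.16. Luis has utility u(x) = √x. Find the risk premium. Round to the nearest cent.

$26.04

E[u] = 0.52·√11236 + 0.32·√13456 + 0.16·√10609 = 0.52·106 + 0.32·116 + 0.16·103 = 108.72
CE = (108.72)² = 11820.0384
Risk premium = EV − CE = 11846.08 − 11820.0384 = 26.0416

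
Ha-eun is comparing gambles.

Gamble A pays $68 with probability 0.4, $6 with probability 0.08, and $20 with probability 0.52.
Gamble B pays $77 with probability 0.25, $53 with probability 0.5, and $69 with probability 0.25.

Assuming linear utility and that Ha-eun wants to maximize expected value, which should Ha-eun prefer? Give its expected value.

Gamble B ($63)

Gamble A = 0.4 × 68 + 0.08 × 6 + 0.52 × 20 = 27.2 + 0.48 + 10.4 = 38.08
Gamble B = 0.25 × 77 + 0.5 × 53 + 0.25 × 69 = 19.25 + 26.5 + 17.25 = 63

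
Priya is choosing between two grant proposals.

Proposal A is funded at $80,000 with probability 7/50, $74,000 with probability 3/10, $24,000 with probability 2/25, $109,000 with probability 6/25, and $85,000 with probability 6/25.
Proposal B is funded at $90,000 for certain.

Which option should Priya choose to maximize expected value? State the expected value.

Proposal B ($90,000)

Proposal A = 7/50 × 80000 + 3/10 × 74000 + 2/25 × 24000 + 6/25 × 109000 + 6/25 × 85000 = 11200 + 22200 + 1920 + 26160 + 20400 = 81880
Proposal B: 90000 (certain)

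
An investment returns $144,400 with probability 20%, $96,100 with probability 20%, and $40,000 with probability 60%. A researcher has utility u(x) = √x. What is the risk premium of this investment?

$5,536

E[u] = 0.2·√144400 + 0.2·√96100 + 0.6·√40000 = 0.2·380 + 0.2·310 + 0.6·200 = 258
CE = (258)² = 66564
Risk premium = EV − CE = 72100 − 66564 = 5536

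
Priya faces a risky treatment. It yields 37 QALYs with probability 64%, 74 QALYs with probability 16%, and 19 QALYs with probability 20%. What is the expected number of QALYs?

39.32 QALYs

EV = 0.64 × 37 + 0.16 × 74 + 0.2 × 19 = 23.68 + 11.84 + 3.8 = 39.32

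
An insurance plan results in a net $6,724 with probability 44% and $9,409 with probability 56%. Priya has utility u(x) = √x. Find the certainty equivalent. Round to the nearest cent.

$8,172.16

E[u] = 0.44·√6724 + 0.56·√9409 = 0.44·82 + 0.56·97 = 90.4
CE = (90.4)² = 8172.16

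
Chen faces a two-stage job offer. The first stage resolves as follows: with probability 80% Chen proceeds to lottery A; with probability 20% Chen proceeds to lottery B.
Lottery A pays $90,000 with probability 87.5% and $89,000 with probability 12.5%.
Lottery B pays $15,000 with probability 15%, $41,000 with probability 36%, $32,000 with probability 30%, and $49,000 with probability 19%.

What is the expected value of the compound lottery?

EV(A) = 0.875 × 90000 + 0.125 × 89000 = 78750 + 11125 = 89875
EV(B) = 0.15 × 15000 + 0.36 × 41000 + 0.3 × 32000 + 0.19 × 49000 = 2250 + 14760 + 9600 + 9310 = 35920
Overall = 0.8 × 89875 + 0.2 × 35920 = 71900 + 7184 = 79084

$79,084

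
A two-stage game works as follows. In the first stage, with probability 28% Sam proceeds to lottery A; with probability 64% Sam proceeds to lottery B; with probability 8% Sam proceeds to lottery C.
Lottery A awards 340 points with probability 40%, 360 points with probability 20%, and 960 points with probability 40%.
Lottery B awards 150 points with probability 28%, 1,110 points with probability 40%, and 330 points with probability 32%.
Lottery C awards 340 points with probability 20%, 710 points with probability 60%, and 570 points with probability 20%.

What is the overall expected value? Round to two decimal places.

593.02 points

EV(A) = 0.4 × 340 + 0.2 × 360 + 0.4 × 960 = 136 + 72 + 384 = 592
EV(B) = 0.28 × 150 + 0.4 × 1110 + 0.32 × 330 = 42 + 444 + 105.6 = 591.6
EV(C) = 0.2 × 340 + 0.6 × 710 + 0.2 × 570 = 68 + 426 + 114 = 608
Overall = 0.28 × 592 + 0.64 × 591.6 + 0.08 × 608 = 165.76 + 378.624 + 48.64 = 593.024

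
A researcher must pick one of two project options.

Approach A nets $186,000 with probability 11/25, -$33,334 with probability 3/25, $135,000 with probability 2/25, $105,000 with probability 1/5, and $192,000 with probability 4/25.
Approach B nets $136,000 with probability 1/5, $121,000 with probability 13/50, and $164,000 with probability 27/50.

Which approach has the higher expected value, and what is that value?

Approach A = 11/25 × 186000 + 3/25 × (-33334) + 2/25 × 135000 + 1/5 × 105000 + 4/25 × 192000 = 81840 − 4000.08 + 10800 + 21000 + 30720 = 140359.92
Approach B = 1/5 × 136000 + 13/50 × 121000 + 27/50 × 164000 = 27200 + 31460 + 88560 = 147220

Approach B ($147,220)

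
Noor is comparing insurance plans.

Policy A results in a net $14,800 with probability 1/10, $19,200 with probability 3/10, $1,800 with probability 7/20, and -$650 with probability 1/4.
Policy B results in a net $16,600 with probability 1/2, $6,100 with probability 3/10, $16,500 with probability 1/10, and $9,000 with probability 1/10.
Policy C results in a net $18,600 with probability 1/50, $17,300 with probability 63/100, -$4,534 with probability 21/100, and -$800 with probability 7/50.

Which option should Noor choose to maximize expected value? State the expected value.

Policy A = 1/10 × 14800 + 3/10 × 19200 + 7/20 × 1800 + 1/4 × (-650) = 1480 + 5760 + 630 − 162.5 = 7707.5
Policy B = 1/2 × 16600 + 3/10 × 6100 + 1/10 × 16500 + 1/10 × 9000 = 8300 + 1830 + 1650 + 900 = 12680
Policy C = 1/50 × 18600 + 63/100 × 17300 + 21/100 × (-4534) + 7/50 × (-800) = 372 + 10899 − 952.14 − 112 = 10206.86

Policy B ($12,680)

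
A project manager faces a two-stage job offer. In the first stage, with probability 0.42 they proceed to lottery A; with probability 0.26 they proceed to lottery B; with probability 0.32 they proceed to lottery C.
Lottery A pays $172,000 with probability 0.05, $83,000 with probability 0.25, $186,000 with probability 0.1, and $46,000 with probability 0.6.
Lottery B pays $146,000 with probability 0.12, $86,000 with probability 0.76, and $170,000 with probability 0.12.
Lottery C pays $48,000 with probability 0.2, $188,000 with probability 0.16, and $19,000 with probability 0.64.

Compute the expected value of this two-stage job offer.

EV(A) = 0.05 × 172000 + 0.25 × 83000 + 0.1 × 186000 + 0.6 × 46000 = 8600 + 20750 + 18600 + 27600 = 75550
EV(B) = 0.12 × 146000 + 0.76 × 86000 + 0.12 × 170000 = 17520 + 65360 + 20400 = 103280
EV(C) = 0.2 × 48000 + 0.16 × 188000 + 0.64 × 19000 = 9600 + 30080 + 12160 = 51840
Overall = 0.42 × 75550 + 0.26 × 103280 + 0.32 × 51840 = 31731 + 26852.8 + 16588.8 = 75172.6

$75,172.60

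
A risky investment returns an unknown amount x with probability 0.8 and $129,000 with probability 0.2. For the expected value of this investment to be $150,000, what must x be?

x = $155,250

0.8·x + 0.2·129000 = 150000
0.8·x = 150000 − 25800 = 124200
x = 124200 / 0.8 = 155250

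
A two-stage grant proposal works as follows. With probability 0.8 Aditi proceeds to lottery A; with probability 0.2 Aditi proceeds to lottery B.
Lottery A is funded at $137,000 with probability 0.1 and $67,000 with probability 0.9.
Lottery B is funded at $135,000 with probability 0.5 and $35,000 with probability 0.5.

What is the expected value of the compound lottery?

EV(A) = 0.1 × 137000 + 0.9 × 67000 = 13700 + 60300 = 74000
EV(B) = 0.5 × 135000 + 0.5 × 35000 = 67500 + 17500 = 85000
Overall = 0.8 × 74000 + 0.2 × 85000 = 59200 + 17000 = 76200

$76,200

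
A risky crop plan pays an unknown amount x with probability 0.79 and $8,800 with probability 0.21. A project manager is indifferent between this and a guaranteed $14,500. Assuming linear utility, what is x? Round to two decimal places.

0.79·x + 0.21·8800 = 14500
0.79·x = 14500 − 1848 = 12652
x = 12652 / 0.79 = 16015.1899

x = $16,015.19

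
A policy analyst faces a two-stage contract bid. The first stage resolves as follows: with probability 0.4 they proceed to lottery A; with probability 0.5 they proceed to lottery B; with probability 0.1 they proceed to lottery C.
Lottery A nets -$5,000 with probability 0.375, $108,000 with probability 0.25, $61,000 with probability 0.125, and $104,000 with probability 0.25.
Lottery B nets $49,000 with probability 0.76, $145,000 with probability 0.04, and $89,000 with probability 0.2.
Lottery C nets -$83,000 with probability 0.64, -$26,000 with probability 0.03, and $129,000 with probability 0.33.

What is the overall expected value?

EV(A) = 0.375 × (-5000) + 0.25 × 108000 + 0.125 × 61000 + 0.25 × 104000 = -1875 + 27000 + 7625 + 26000 = 58750
EV(B) = 0.76 × 49000 + 0.04 × 145000 + 0.2 × 89000 = 37240 + 5800 + 17800 = 60840
EV(C) = 0.64 × (-83000) + 0.03 × (-26000) + 0.33 × 129000 = -53120 − 780 + 42570 = -11330
Overall = 0.4 × 58750 + 0.5 × 60840 + 0.1 × (-11330) = 23500 + 30420 − 1133 = 52787

$52,787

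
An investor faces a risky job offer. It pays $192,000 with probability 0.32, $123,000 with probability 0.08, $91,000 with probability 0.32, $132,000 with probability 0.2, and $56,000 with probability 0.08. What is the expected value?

$131,280

EV = 0.32 × 192000 + 0.08 × 123000 + 0.32 × 91000 + 0.2 × 132000 + 0.08 × 56000 = 61440 + 9840 + 29120 + 26400 + 4480 = 131280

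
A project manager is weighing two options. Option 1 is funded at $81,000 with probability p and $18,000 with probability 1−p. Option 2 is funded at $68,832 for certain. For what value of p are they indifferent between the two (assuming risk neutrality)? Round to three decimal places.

p = 0.807

p·81000 + (1−p)·18000 = 68832
63000p + 18000 = 68832
p = (68832 − 18000) / 63000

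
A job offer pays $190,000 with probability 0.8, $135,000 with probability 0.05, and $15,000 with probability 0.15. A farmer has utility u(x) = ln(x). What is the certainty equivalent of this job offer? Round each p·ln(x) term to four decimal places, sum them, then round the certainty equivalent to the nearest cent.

$127,631.18

E[u] = 0.8·ln(190000) + 0.05·ln(135000) + 0.15·ln(15000) = 9.7238 + 0.5907 + 1.4424 = 11.7569
CE = e^11.7569 ≈ 127631.18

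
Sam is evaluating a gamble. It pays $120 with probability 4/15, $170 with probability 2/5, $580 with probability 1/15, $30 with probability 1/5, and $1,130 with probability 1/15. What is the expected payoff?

$220

EV = 4/15 × 120 + 2/5 × 170 + 1/15 × 580 + 1/5 × 30 + 1/15 × 1130 = 32 + 68 + 38.6667 + 6 + 75.3333 = 220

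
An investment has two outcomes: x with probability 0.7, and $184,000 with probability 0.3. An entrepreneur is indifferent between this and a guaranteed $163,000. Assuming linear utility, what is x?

0.7·x + 0.3·184000 = 163000
0.7·x = 163000 − 55200 = 107800
x = 107800 / 0.7 = 154000

x = $154,000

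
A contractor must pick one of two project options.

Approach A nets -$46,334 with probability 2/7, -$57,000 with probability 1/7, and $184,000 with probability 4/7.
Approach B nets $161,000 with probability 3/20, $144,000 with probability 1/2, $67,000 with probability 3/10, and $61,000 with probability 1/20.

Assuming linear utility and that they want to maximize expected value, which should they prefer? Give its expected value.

Approach B ($119,300)

Approach A = 2/7 × (-46334) + 1/7 × (-57000) + 4/7 × 184000 = -13238.2857 − 8142.8571 + 105142.8571 = 83761.7143
Approach B = 3/20 × 161000 + 1/2 × 144000 + 3/10 × 67000 + 1/20 × 61000 = 24150 + 72000 + 20100 + 3050 = 119300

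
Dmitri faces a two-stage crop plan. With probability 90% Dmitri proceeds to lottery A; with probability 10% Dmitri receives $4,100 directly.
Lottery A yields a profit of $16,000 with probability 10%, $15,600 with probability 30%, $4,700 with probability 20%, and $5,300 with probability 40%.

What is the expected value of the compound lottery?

$8,816

EV(A) = 0.1 × 16000 + 0.3 × 15600 + 0.2 × 4700 + 0.4 × 5300 = 1600 + 4680 + 940 + 2120 = 9340
Branch B: 4100 (certain)
Overall = 0.9 × 9340 + 0.1 × 4100 = 8406 + 410 = 8816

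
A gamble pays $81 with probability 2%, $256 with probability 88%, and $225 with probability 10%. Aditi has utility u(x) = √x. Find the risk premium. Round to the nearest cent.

E[u] = 0.02·√81 + 0.88·√256 + 0.1·√225 = 0.02·9 + 0.88·16 + 0.1·15 = 15.76
CE = (15.76)² = 248.3776
Risk premium = EV − CE = 249.4 − 248.3776 = 1.0224

$1.02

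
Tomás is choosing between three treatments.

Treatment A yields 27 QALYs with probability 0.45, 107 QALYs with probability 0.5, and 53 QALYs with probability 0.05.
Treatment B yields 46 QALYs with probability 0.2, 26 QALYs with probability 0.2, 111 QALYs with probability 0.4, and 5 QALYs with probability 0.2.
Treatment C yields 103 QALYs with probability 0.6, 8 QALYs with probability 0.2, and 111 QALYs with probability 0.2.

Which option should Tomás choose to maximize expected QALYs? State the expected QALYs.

Treatment C (85.6 QALYs)

Treatment A = 0.45 × 27 + 0.5 × 107 + 0.05 × 53 = 12.15 + 53.5 + 2.65 = 68.3
Treatment B = 0.2 × 46 + 0.2 × 26 + 0.4 × 111 + 0.2 × 5 = 9.2 + 5.2 + 44.4 + 1 = 59.8
Treatment C = 0.6 × 103 + 0.2 × 8 + 0.2 × 111 = 61.8 + 1.6 + 22.2 = 85.6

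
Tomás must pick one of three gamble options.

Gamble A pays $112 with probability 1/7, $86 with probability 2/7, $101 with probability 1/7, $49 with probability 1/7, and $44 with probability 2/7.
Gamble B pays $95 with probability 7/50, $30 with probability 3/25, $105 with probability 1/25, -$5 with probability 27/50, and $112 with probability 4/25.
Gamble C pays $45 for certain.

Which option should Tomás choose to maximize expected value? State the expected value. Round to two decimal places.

Gamble A = 1/7 × 112 + 2/7 × 86 + 1/7 × 101 + 1/7 × 49 + 2/7 × 44 = 16 + 24.5714 + 14.4286 + 7 + 12.5714 = 74.5714
Gamble B = 7/50 × 95 + 3/25 × 30 + 1/25 × 105 + 27/50 × (-5) + 4/25 × 112 = 13.3 + 3.6 + 4.2 − 2.7 + 17.92 = 36.32
Gamble C: 45 (certain)

Gamble A ($74.57)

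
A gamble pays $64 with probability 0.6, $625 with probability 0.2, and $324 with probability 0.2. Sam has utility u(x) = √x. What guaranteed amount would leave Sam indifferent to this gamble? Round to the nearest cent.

E[u] = 0.6·√64 + 0.2·√625 + 0.2·√324 = 0.6·8 + 0.2·25 + 0.2·18 = 13.4
CE = (13.4)² = 179.56

$179.56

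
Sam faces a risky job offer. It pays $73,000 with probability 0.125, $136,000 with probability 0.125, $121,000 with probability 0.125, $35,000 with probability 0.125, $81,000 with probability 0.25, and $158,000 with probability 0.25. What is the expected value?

EV = 0.125 × 73000 + 0.125 × 136000 + 0.125 × 121000 + 0.125 × 35000 + 0.25 × 81000 + 0.25 × 158000 = 9125 + 17000 + 15125 + 4375 + 20250 + 39500 = 105375

$105,375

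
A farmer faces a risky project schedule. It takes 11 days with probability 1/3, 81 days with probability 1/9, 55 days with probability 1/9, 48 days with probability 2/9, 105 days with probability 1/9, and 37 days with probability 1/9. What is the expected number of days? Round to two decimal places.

45.22 days

EV = 1/3 × 11 + 1/9 × 81 + 1/9 × 55 + 2/9 × 48 + 1/9 × 105 + 1/9 × 37 = 3.6667 + 9 + 6.1111 + 10.6667 + 11.6667 + 4.1111 = 45.2222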